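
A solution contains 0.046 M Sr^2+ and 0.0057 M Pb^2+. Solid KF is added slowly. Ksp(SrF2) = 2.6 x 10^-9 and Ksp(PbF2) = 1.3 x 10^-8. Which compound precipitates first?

Precipitation of each salt starts when its ion product equals its Ksp.
For SrF2: 2.6 x 10^-9 = 0.046 × [F^-]^2  ⇒  [F^-] = 2.4 × 10^-4 M.
For PbF2: 1.3 x 10^-8 = 0.0057 × [F^-]^2  ⇒  [F^-] = 1.5 × 10^-3 M.
The salt with the lower threshold [F^-] precipitates first: SrF2.

SrF2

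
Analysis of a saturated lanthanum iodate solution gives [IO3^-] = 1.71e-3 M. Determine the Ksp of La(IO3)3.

Ksp = 2.85e-12

La(IO3)3(s) ⇌ La^3+ + 3 IO3^-
Stoichiometry gives [La^3+] = (1/3)[IO3^-] = 5.700 × 10^-4 M.
Ksp = [La^3+][IO3^-]^3
Ksp = 5.700 x 10^-4 × (1.71 × 10^-3)^3 = 2.85 × 10^-12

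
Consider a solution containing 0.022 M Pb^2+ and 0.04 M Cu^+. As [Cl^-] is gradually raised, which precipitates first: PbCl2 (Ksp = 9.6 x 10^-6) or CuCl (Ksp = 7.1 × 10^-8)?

CuCl

Each salt begins to precipitate when Q = Ksp, i.e. when [Cl^-] reaches its threshold.
For PbCl2: 9.6 x 10^-6 = 0.022 × [Cl^-]^2  ⇒  [Cl^-] = 2.1 × 10^-2 M.
For CuCl: 7.1 × 10^-8 = 0.04 × [Cl^-]  ⇒  [Cl^-] = 1.8 × 10^-6 M.
The salt with the lower threshold [Cl^-] precipitates first: CuCl.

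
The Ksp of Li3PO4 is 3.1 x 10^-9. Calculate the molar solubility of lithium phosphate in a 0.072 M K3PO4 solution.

Li3PO4(s) <=> 3 Li^+(aq) + PO4^3-(aq)
Ksp = [Li^+]^3[PO4^3-]
Let s = moles of Li3PO4 that dissolve per litre. [Li^+] = 3s, [PO4^3-] = 0.072 + s ≈ 0.072 (since PO4^3- from K3PO4 dominates).
Ksp ≈ (3s)^3 × 0.072
s = 1.2 x 10^-3 M
Check: s = 1.2 × 10^-3 ≪ 0.072, so the approximation is valid.

1.2 × 10^-3 M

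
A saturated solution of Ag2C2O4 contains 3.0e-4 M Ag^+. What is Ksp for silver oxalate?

Ksp = 1.4 x 10^-11

Ag2C2O4(s) <=> 2 Ag^+ + C2O4^2-
Stoichiometry gives [C2O4^2-] = (1/2)[Ag^+] = 1.50 x 10^-4 M.
Ksp = [Ag^+]^2[C2O4^2-]
Ksp = (3.0 x 10^-4)^2 × 1.50 x 10^-4 = 1.4 x 10^-11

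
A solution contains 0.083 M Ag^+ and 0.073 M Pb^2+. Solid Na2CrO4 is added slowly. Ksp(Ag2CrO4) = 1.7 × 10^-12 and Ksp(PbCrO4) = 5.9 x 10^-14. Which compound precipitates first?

PbCrO4

Precipitation of each salt starts when its ion product equals its Ksp.
For Ag2CrO4: 1.7 × 10^-12 = (0.083)^2 × [CrO4^2-]  ⇒  [CrO4^2-] = 2.5 x 10^-10 M.
For PbCrO4: 5.9 x 10^-14 = 0.073 × [CrO4^2-]  ⇒  [CrO4^2-] = 8.1 × 10^-13 M.
The salt with the lower threshold [CrO4^2-] precipitates first: PbCrO4.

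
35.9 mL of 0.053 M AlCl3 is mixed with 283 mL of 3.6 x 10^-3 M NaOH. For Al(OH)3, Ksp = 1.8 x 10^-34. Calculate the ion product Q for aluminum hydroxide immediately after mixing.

1.9 x 10^-10

Total volume = 35.9 + 283 = 318.9 mL.
[Al^3+] = 5.3 x 10^-2 × (35.9/318.9) = 5.97 × 10^-3 M
[OH^-] = 3.6 × 10^-3 × (283/318.9) = 3.19 × 10^-3 M
Al(OH)3(s) ⇌ Al^3+ + 3 OH^-, so Q = [Al^3+][OH^-]^3
Q = (5.97 × 10^-3)(3.19 x 10^-3)^3 = 1.9 × 10^-10
Q > Ksp, so Al(OH)3 will precipitate.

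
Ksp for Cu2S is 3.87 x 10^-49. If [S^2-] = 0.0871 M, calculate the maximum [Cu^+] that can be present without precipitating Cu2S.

[Cu^+] ≈ 2.11 × 10^-24 M

Cu2S(s) <=> 2 Cu^+(aq) + S^2-(aq)
Ksp = [Cu^+]^2[S^2-]
Precipitation begins when Q = Ksp. With [S^2-] = 0.0871 M:
3.87 x 10^-49 = (0.0871) × [Cu^+]^2
[Cu^+] = (3.87 x 10^-49 / 8.71 × 10^-2)^(1/2) = 2.11 × 10^-24 M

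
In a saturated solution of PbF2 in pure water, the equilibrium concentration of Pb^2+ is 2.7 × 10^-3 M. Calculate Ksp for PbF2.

PbF2(s) <=> Pb^2+(aq) + 2 F^-(aq)
Stoichiometry gives [F^-] = (2/1)[Pb^2+] = 5.40 × 10^-3 M.
Ksp = [Pb^2+][F^-]^2
Ksp = 2.7 × 10^-3 × (5.40 × 10^-3)^2 = 7.9 x 10^-8

Ksp = 7.9e-8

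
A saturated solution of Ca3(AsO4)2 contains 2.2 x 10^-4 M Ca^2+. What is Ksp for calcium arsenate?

Ksp = 2.3e-19

Ca3(AsO4)2(s) ⇌ 3 Ca^2+ + 2 AsO4^3-
Stoichiometry gives [AsO4^3-] = (2/3)[Ca^2+] = 1.47 × 10^-4 M.
Ksp = [Ca^2+]^3[AsO4^3-]^2
Ksp = (2.2 × 10^-4)^3 × (1.47 × 10^-4)^2 = 2.3 × 10^-19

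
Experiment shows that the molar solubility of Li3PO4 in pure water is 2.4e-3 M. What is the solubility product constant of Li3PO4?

Ksp ≈ 9.0e-10

Li3PO4(s) <=> 3 Li^+ + PO4^3-
Let s = molar solubility. Then [Li^+] = 3s and [PO4^3-] = s.
Ksp = [Li^+]^3[PO4^3-]
So Ksp = (3s)^3 × s = 27s^4
With s = 2.4 x 10^-3: Ksp = 9.0 × 10^-10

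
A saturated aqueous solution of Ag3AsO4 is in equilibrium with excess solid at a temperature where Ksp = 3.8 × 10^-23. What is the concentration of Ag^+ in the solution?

Ag3AsO4(s) ⇌ 3 Ag^+ + AsO4^3-
Ksp = [Ag^+]^3[AsO4^3-]
For each mole of Ag3AsO4 that dissolves: [Ag^+] = 3s, [AsO4^3-] = s.
So Ksp = (3s)^3 × s = 27s^4
s = (3.8 × 10^-23 / 27)^(1/4) = 1.09 x 10^-6 M
[Ag^+] = 3s = 3.3 x 10^-6 M

3.3 × 10^-6 M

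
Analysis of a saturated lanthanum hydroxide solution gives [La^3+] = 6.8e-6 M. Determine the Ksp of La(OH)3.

La(OH)3(s) ⇌ La^3+ + 3 OH^-
Stoichiometry gives [OH^-] = (3/1)[La^3+] = 2.04 × 10^-5 M.
Ksp = [La^3+][OH^-]^3
Ksp = 6.8 × 10^-6 × (2.04 × 10^-5)^3 = 5.8 × 10^-20

Ksp ≈ 5.8 × 10^-20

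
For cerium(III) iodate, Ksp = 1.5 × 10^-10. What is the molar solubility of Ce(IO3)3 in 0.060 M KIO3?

s = 6.9 × 10^-7 M

Ce(IO3)3(s) ⇌ Ce^3+ + 3 IO3^-
Ksp = [Ce^3+][IO3^-]^3
If s mol/L dissolves here, [Ce^3+] = s, [IO3^-] = 0.060 + 3s ≈ 0.060 (since IO3^- from KIO3 dominates).
Ksp ≈ s × (0.060)^3
s = 6.9 × 10^-7 M
Check: 3s = 2.1 x 10^-6 ≪ 0.060, so the approximation is valid.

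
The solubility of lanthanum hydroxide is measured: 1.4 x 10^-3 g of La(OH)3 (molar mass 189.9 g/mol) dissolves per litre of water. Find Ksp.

Molar solubility s = (1.4 × 10^-3 g/L) / (189.9 g/mol) = 7.37 × 10^-6 M.
La(OH)3(s) ⇌ La^3+(aq) + 3 OH^-(aq)
If s mol/L of La(OH)3 dissolves, [La^3+] = s and [OH^-] = 3s.
Ksp = [La^3+][OH^-]^3
So Ksp = s × (3s)^3 = 27s^4
Ksp = 27 × (7.37 × 10^-6)^4 = 8.0 x 10^-20

8.0 × 10^-20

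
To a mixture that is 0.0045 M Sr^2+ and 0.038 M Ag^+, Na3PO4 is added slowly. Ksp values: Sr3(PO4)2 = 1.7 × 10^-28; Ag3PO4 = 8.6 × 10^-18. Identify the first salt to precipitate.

Precipitation of each salt starts when its ion product equals its Ksp.
For Sr3(PO4)2: 1.7 × 10^-28 = (0.0045)^3 × [PO4^3-]^2  ⇒  [PO4^3-] = 4.3 x 10^-11 M.
For Ag3PO4: 8.6 × 10^-18 = (0.038)^3 × [PO4^3-]  ⇒  [PO4^3-] = 1.6 x 10^-13 M.
The salt with the lower threshold [PO4^3-] precipitates first: Ag3PO4.

Ag3PO4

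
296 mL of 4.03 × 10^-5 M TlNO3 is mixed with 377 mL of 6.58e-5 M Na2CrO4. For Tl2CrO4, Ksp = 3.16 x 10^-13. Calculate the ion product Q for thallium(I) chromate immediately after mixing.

Q = 1.16 × 10^-14

Total volume = 296 + 377 = 673 mL.
[Tl^+] = 4.03 × 10^-5 × (296/673) = 1.772 × 10^-5 M
[CrO4^2-] = 6.58 x 10^-5 × (377/673) = 3.686 × 10^-5 M
Tl2CrO4(s) ⇌ 2 Tl^+(aq) + CrO4^2-(aq), so Q = [Tl^+]^2[CrO4^2-]
Q = (1.772 × 10^-5)^2(3.686 x 10^-5) = 1.16 x 10^-14
Q < Ksp, so no precipitate of Tl2CrO4 forms.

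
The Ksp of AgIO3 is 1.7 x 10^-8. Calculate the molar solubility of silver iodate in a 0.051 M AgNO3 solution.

AgIO3(s) <=> Ag^+(aq) + IO3^-(aq)
Ksp = [Ag^+][IO3^-]
Let s = moles of AgIO3 that dissolve per litre. [Ag^+] = 0.051 + s ≈ 0.051, [IO3^-] = s (since Ag^+ from AgNO3 dominates).
Ksp ≈ 0.051 × s
s = 3.3 x 10^-7 M
Check: s = 3.3 x 10^-7 ≪ 0.051, so the approximation is valid.

s = 3.3e-7 M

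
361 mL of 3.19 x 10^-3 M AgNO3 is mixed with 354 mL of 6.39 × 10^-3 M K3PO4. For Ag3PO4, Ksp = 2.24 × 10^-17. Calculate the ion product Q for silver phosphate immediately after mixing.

Q = 1.32e-11

Total volume = 361 + 354 = 715 mL.
[Ag^+] = 3.19 x 10^-3 × (361/715) = 1.611 × 10^-3 M
[PO4^3-] = 6.39 × 10^-3 × (354/715) = 3.164 × 10^-3 M
Ag3PO4(s) <=> 3 Ag^+ + PO4^3-, so Q = [Ag^+]^3[PO4^3-]
Q = (1.611 x 10^-3)^3(3.164 × 10^-3) = 1.32 x 10^-11
Q > Ksp, so Ag3PO4 will precipitate.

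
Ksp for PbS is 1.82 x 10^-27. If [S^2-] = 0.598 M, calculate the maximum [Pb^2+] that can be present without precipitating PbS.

[Pb^2+] = 3.04 × 10^-27 M

PbS(s) ⇌ Pb^2+(aq) + S^2-(aq)
Ksp = [Pb^2+][S^2-]
Precipitation begins when Q = Ksp. With [S^2-] = 0.598 M:
1.82 x 10^-27 = (0.598) × [Pb^2+]
[Pb^2+] = (1.82 x 10^-27 / 5.98 x 10^-1) = 3.04 x 10^-27 M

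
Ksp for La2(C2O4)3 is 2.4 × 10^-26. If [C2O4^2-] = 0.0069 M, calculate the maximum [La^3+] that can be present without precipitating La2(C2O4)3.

La2(C2O4)3(s) ⇌ 2 La^3+ + 3 C2O4^2-
Ksp = [La^3+]^2[C2O4^2-]^3
Precipitation begins when Q = Ksp. With [C2O4^2-] = 0.0069 M:
2.4 × 10^-26 = (0.0069)^3 × [La^3+]^2
[La^3+] = (2.4 × 10^-26 / 3.29 × 10^-7)^(1/2) = 2.7 x 10^-10 M

[La^3+] ≈ 2.7 x 10^-10 M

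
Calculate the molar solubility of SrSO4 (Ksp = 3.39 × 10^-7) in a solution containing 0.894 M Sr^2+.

s ≈ 3.79e-7 M

SrSO4(s) <=> Sr^2+ + SO4^2-
Ksp = [Sr^2+][SO4^2-]
Let s be the molar solubility in this solution. [Sr^2+] = 0.894 + s ≈ 0.894, [SO4^2-] = s (common-ion effect: Sr^2+ is already 0.894 M).
Ksp ≈ 0.894 × s
s = 3.79 × 10^-7 M
Check: s = 3.8 × 10^-7 ≪ 0.894, so the approximation is valid.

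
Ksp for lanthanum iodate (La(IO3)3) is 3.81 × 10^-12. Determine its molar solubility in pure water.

La(IO3)3(s) ⇌ La^3+ + 3 IO3^-
Ksp = [La^3+][IO3^-]^3
With molar solubility s: [La^3+] = s, [IO3^-] = 3s.
So Ksp = s × (3s)^3 = 27s^4
s^4 = 3.81 × 10^-12 / 27, so s = 6.13 × 10^-4 M

s ≈ 6.13 x 10^-4 M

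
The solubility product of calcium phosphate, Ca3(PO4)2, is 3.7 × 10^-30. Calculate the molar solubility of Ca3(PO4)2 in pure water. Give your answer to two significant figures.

s = 5.1e-7 M

Ca3(PO4)2(s) ⇌ 3 Ca^2+ + 2 PO4^3-
Ksp = [Ca^2+]^3[PO4^3-]^2
With molar solubility s: [Ca^2+] = 3s, [PO4^3-] = 2s.
So Ksp = (3s)^3 × (2s)^2 = 108s^5
s = (3.7 × 10^-30 / 108)^(1/5) = 5.1 x 10^-7 M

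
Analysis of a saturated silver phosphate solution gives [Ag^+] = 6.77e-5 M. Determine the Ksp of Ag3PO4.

Ag3PO4(s) <=> 3 Ag^+ + PO4^3-
Stoichiometry gives [PO4^3-] = (1/3)[Ag^+] = 2.257 × 10^-5 M.
Ksp = [Ag^+]^3[PO4^3-]
Ksp = (6.77 x 10^-5)^3 × 2.257 × 10^-5 = 7.00 × 10^-18

Ksp = 7.00 × 10^-18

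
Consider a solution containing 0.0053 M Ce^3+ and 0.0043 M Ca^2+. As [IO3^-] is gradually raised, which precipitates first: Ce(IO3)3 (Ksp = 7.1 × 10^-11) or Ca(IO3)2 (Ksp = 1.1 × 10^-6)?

Precipitation of each salt starts when its ion product equals its Ksp.
For Ce(IO3)3: 7.1 × 10^-11 = 0.0053 × [IO3^-]^3  ⇒  [IO3^-] = 2.4 × 10^-3 M.
For Ca(IO3)2: 1.1 × 10^-6 = 0.0043 × [IO3^-]^2  ⇒  [IO3^-] = 1.6 × 10^-2 M.
The salt with the lower threshold [IO3^-] precipitates first: Ce(IO3)3.

Ce(IO3)3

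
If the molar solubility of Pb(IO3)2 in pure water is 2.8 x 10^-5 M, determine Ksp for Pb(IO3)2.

Pb(IO3)2(s) ⇌ Pb^2+ + 2 IO3^-
With molar solubility s: [Pb^2+] = s, [IO3^-] = 2s.
Ksp = [Pb^2+][IO3^-]^2
Substituting: Ksp = s(2s)^2 = 4s^3
Ksp = 4 × (2.8 × 10^-5)^3 = 8.8 × 10^-14

Ksp ≈ 8.8 × 10^-14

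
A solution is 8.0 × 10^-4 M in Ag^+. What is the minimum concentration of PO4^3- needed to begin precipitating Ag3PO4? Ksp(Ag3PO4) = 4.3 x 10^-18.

Ag3PO4(s) <=> 3 Ag^+ + PO4^3-
Ksp = [Ag^+]^3[PO4^3-]
Precipitation begins when Q = Ksp. With [Ag^+] = 8.0 × 10^-4 M:
4.3 x 10^-18 = (8.0 × 10^-4)^3 × [PO4^3-]
[PO4^3-] = (4.3 x 10^-18 / 5.12 x 10^-10) = 8.4 × 10^-9 M

[PO4^3-] = 8.4 x 10^-9 M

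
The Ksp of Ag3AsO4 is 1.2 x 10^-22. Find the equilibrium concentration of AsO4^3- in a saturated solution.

Ag3AsO4(s) ⇌ 3 Ag^+ + AsO4^3-
Ksp = [Ag^+]^3[AsO4^3-]
If s mol/L of Ag3AsO4 dissolves, [Ag^+] = 3s and [AsO4^3-] = s.
Ksp = (3s)^3s = 27s^4
Solving, s = (1.2 x 10^-22/27)^(1/4) = 1.45 x 10^-6 M
[AsO4^3-] = s = 1.5 × 10^-6 M

[AsO4^3-] ≈ 1.5e-6 M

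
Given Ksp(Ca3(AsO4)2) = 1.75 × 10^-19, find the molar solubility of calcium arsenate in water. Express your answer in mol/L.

s ≈ 6.95 × 10^-5 M

Ca3(AsO4)2(s) ⇌ 3 Ca^2+(aq) + 2 AsO4^3-(aq)
Ksp = [Ca^2+]^3[AsO4^3-]^2
If s mol/L of Ca3(AsO4)2 dissolves, [Ca^2+] = 3s and [AsO4^3-] = 2s.
Ksp = (3s)^3(2s)^2 = 108s^5
s = (1.75 × 10^-19 / 108)^(1/5) = 6.95 x 10^-5 M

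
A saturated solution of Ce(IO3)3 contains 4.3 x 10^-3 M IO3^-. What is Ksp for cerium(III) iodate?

Ce(IO3)3(s) ⇌ Ce^3+(aq) + 3 IO3^-(aq)
Stoichiometry gives [Ce^3+] = (1/3)[IO3^-] = 1.43 x 10^-3 M.
Ksp = [Ce^3+][IO3^-]^3
Ksp = 1.43 × 10^-3 × (4.3 × 10^-3)^3 = 1.1 × 10^-10

Ksp = 1.1 x 10^-10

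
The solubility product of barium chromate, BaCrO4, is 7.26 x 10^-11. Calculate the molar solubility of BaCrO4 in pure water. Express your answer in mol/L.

s = 8.52e-6 M

BaCrO4(s) ⇌ Ba^2+(aq) + CrO4^2-(aq)
Ksp = [Ba^2+][CrO4^2-]
If s mol/L of BaCrO4 dissolves, [Ba^2+] = s and [CrO4^2-] = s.
Ksp = (s)(s) = s^2
s = (7.26 x 10^-11)^(1/2) = 8.52 × 10^-6 M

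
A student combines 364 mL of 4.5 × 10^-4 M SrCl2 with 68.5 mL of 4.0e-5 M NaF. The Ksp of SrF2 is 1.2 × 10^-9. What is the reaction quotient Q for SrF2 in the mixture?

1.5 x 10^-14

Total volume = 364 + 68.5 = 432.5 mL.
[Sr^2+] = 4.5 x 10^-4 × (364/432.5) = 3.79 x 10^-4 M
[F^-] = 4.0 × 10^-5 × (68.5/432.5) = 6.34 × 10^-6 M
SrF2(s) <=> Sr^2+ + 2 F^-, so Q = [Sr^2+][F^-]^2
Q = (3.79 x 10^-4)(6.34 × 10^-6)^2 = 1.5 x 10^-14
Q < Ksp, so no precipitate of SrF2 forms.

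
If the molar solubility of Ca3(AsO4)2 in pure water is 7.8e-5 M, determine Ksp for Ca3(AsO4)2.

Ksp = 3.1 × 10^-19

Ca3(AsO4)2(s) <=> 3 Ca^2+ + 2 AsO4^3-
Let s = molar solubility. Then [Ca^2+] = 3s and [AsO4^3-] = 2s.
Ksp = [Ca^2+]^3[AsO4^3-]^2
So Ksp = (3s)^3 × (2s)^2 = 108s^5
With s = 7.8 × 10^-5: Ksp = 3.1 x 10^-19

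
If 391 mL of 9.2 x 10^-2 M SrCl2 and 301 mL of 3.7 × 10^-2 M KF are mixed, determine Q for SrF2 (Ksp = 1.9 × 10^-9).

1.3e-5

Total volume = 391 + 301 = 692 mL.
[Sr^2+] = 9.2 × 10^-2 × (391/692) = 5.20 × 10^-2 M
[F^-] = 3.7 × 10^-2 × (301/692) = 1.61 × 10^-2 M
SrF2(s) <=> Sr^2+(aq) + 2 F^-(aq), so Q = [Sr^2+][F^-]^2
Q = (5.20 × 10^-2)(1.61 × 10^-2)^2 = 1.3 × 10^-5
Q > Ksp, so SrF2 will precipitate.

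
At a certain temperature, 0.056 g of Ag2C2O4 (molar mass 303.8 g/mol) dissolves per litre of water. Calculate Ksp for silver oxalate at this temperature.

Ksp ≈ 2.5e-11

Molar solubility s = (5.6 x 10^-2 g/L) / (303.8 g/mol) = 1.84 × 10^-4 M.
Ag2C2O4(s) <=> 2 Ag^+ + C2O4^2-
For each mole of Ag2C2O4 that dissolves: [Ag^+] = 2s, [C2O4^2-] = s.
Ksp = [Ag^+]^2[C2O4^2-]
So Ksp = (2s)^2 × s = 4s^3
With s = 1.84 × 10^-4: Ksp = 2.5 x 10^-11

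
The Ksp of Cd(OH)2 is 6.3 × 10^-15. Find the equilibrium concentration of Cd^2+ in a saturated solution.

[Cd^2+] ≈ 1.2 × 10^-5 M

Cd(OH)2(s) ⇌ Cd^2+(aq) + 2 OH^-(aq)
Ksp = [Cd^2+][OH^-]^2
With molar solubility s: [Cd^2+] = s, [OH^-] = 2s.
Substituting: Ksp = s(2s)^2 = 4s^3
s^3 = 6.3 × 10^-15 / 4, so s = 1.16 × 10^-5 M
[Cd^2+] = s = 1.2 × 10^-5 M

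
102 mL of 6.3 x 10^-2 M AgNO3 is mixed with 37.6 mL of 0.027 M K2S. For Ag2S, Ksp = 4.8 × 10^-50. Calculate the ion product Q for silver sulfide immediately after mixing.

Q ≈ 1.5 x 10^-5

Total volume = 102 + 37.6 = 139.6 mL.
[Ag^+] = 6.3 × 10^-2 × (102/139.6) = 4.60 x 10^-2 M
[S^2-] = 2.7 × 10^-2 × (37.6/139.6) = 7.27 × 10^-3 M
Ag2S(s) ⇌ 2 Ag^+ + S^2-, so Q = [Ag^+]^2[S^2-]
Q = (4.60 × 10^-2)^2(7.27 × 10^-3) = 1.5 × 10^-5
Q > Ksp, so Ag2S will precipitate.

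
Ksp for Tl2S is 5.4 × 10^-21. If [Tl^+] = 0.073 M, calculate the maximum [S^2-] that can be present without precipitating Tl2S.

[S^2-] ≈ 1.0 x 10^-18 M

Tl2S(s) ⇌ 2 Tl^+(aq) + S^2-(aq)
Ksp = [Tl^+]^2[S^2-]
Precipitation begins when Q = Ksp. With [Tl^+] = 0.073 M:
5.4 × 10^-21 = (0.073)^2 × [S^2-]
[S^2-] = (5.4 × 10^-21 / 5.33 × 10^-3) = 1.0 × 10^-18 M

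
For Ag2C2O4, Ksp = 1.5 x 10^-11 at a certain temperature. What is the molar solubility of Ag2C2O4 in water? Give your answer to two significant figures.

Ag2C2O4(s) ⇌ 2 Ag^+(aq) + C2O4^2-(aq)
Ksp = [Ag^+]^2[C2O4^2-]
If s mol/L of Ag2C2O4 dissolves, [Ag^+] = 2s and [C2O4^2-] = s.
So Ksp = (2s)^2 × s = 4s^3
s^3 = 1.5 x 10^-11 / 4, so s = 1.6 × 10^-4 M

1.6 × 10^-4 M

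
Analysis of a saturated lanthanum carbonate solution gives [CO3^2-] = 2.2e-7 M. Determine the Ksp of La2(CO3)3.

La2(CO3)3(s) ⇌ 2 La^3+ + 3 CO3^2-
Stoichiometry gives [La^3+] = (2/3)[CO3^2-] = 1.47 x 10^-7 M.
Ksp = [La^3+]^2[CO3^2-]^3
Ksp = (1.47 × 10^-7)^2 × (2.2 × 10^-7)^3 = 2.3 × 10^-34

Ksp = 2.3 × 10^-34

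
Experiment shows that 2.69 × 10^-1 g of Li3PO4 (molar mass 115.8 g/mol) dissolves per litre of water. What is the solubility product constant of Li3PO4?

Molar solubility s = (2.69 × 10^-1 g/L) / (115.8 g/mol) = 2.323 x 10^-3 M.
Li3PO4(s) ⇌ 3 Li^+ + PO4^3-
Let s = molar solubility. Then [Li^+] = 3s and [PO4^3-] = s.
Ksp = [Li^+]^3[PO4^3-]
Ksp = (3s)^3s = 27s^4
With s = 2.323 x 10^-3: Ksp = 7.86 × 10^-10

7.86 × 10^-10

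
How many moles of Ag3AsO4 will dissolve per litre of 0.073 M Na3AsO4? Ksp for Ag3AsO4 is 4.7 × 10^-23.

Ag3AsO4(s) ⇌ 3 Ag^+(aq) + AsO4^3-(aq)
Ksp = [Ag^+]^3[AsO4^3-]
Let s be the molar solubility in this solution. [Ag^+] = 3s, [AsO4^3-] = 0.073 + s ≈ 0.073 (Ksp is small, so little additional dissolves).
Ksp ≈ (3s)^3 × 0.073
s = 2.9 x 10^-8 M
Check: s = 2.9 × 10^-8 ≪ 0.073, so the approximation is valid.

s ≈ 2.9 x 10^-8 M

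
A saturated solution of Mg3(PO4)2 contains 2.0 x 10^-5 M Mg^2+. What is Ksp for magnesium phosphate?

1.4 x 10^-24

Mg3(PO4)2(s) <=> 3 Mg^2+(aq) + 2 PO4^3-(aq)
Stoichiometry gives [PO4^3-] = (2/3)[Mg^2+] = 1.33 × 10^-5 M.
Ksp = [Mg^2+]^3[PO4^3-]^2
Ksp = (2.0 × 10^-5)^3 × (1.33 × 10^-5)^2 = 1.4 × 10^-24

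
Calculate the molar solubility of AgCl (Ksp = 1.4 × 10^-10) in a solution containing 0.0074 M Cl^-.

AgCl(s) ⇌ Ag^+ + Cl^-
Ksp = [Ag^+][Cl^-]
Let s be the molar solubility in this solution. [Ag^+] = s, [Cl^-] = 0.0074 + s ≈ 0.0074 (common-ion effect: Cl^- is already 0.0074 M).
Ksp ≈ s × 0.0074
s = 1.9 x 10^-8 M
Check: s = 1.9 × 10^-8 ≪ 0.0074, so the approximation is valid.

s ≈ 1.9 × 10^-8 M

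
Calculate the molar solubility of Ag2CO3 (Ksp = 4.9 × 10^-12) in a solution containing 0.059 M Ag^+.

Ag2CO3(s) ⇌ 2 Ag^+(aq) + CO3^2-(aq)
Ksp = [Ag^+]^2[CO3^2-]
If s mol/L dissolves here, [Ag^+] = 0.059 + 2s ≈ 0.059, [CO3^2-] = s (Ksp is small, so little additional dissolves).
Ksp ≈ (0.059)^2 × s
s = 1.4 x 10^-9 M
Check: 2s = 2.8 × 10^-9 ≪ 0.059, so the approximation is valid.

1.4 × 10^-9 M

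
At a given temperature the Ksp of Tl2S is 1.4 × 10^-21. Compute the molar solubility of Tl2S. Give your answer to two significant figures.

Tl2S(s) <=> 2 Tl^+ + S^2-
Ksp = [Tl^+]^2[S^2-]
If s mol/L of Tl2S dissolves, [Tl^+] = 2s and [S^2-] = s.
Substituting: Ksp = (2s)^2s = 4s^3
s = (1.4 × 10^-21 / 4)^(1/3) = 7.0 x 10^-8 M

s = 7.0 × 10^-8 M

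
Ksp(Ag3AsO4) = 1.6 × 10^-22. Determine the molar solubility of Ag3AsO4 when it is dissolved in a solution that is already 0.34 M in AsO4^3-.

s = 2.6e-8 M

Ag3AsO4(s) <=> 3 Ag^+ + AsO4^3-
Ksp = [Ag^+]^3[AsO4^3-]
Let s be the molar solubility in this solution. [Ag^+] = 3s, [AsO4^3-] = 0.34 + s ≈ 0.34 (common-ion effect: AsO4^3- is already 0.34 M).
Ksp ≈ (3s)^3 × 0.34
s = 2.6 x 10^-8 M
Check: s = 2.6 x 10^-8 ≪ 0.34, so the approximation is valid.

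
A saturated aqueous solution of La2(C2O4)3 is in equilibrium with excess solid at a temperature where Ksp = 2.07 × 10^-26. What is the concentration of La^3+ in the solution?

[La^3+] = 5.72 × 10^-6 M

La2(C2O4)3(s) ⇌ 2 La^3+(aq) + 3 C2O4^2-(aq)
Ksp = [La^3+]^2[C2O4^2-]^3
Let s = molar solubility. Then [La^3+] = 2s and [C2O4^2-] = 3s.
So Ksp = (2s)^2 × (3s)^3 = 108s^5
Solving, s = (2.07 × 10^-26/108)^(1/5) = 2.861 x 10^-6 M
[La^3+] = 2s = 5.72 x 10^-6 M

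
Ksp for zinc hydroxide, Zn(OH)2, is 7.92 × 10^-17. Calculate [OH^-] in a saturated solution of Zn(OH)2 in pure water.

[OH^-] ≈ 5.41e-6 M

Zn(OH)2(s) ⇌ Zn^2+(aq) + 2 OH^-(aq)
Ksp = [Zn^2+][OH^-]^2
With molar solubility s: [Zn^2+] = s, [OH^-] = 2s.
Ksp = s(2s)^2 = 4s^3
s = (7.92 × 10^-17 / 4)^(1/3) = 2.705 × 10^-6 M
[OH^-] = 2s = 5.41 × 10^-6 M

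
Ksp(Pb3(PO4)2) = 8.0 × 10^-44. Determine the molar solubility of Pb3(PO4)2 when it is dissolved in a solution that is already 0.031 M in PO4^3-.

Pb3(PO4)2(s) ⇌ 3 Pb^2+ + 2 PO4^3-
Ksp = [Pb^2+]^3[PO4^3-]^2
Let s = moles of Pb3(PO4)2 that dissolve per litre. [Pb^2+] = 3s, [PO4^3-] = 0.031 + 2s ≈ 0.031 (since the PO4^3- already present dominates).
Ksp ≈ (3s)^3 × (0.031)^2
s = 1.5 x 10^-14 M
Check: 2s = 2.9 × 10^-14 ≪ 0.031, so the approximation is valid.

s ≈ 1.5 × 10^-14 M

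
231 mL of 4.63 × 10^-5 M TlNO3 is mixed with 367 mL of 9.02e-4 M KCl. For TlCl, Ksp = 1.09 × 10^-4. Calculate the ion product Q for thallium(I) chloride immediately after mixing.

9.90 x 10^-9

Total volume = 231 + 367 = 598 mL.
[Tl^+] = 4.63 x 10^-5 × (231/598) = 1.789 × 10^-5 M
[Cl^-] = 9.02 × 10^-4 × (367/598) = 5.536 x 10^-4 M
TlCl(s) ⇌ Tl^+(aq) + Cl^-(aq), so Q = [Tl^+][Cl^-]
Q = (1.789 x 10^-5)(5.536 × 10^-4) = 9.90 x 10^-9
Q < Ksp, so no precipitate of TlCl forms.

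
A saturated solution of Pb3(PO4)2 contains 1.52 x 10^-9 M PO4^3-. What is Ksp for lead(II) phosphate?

Pb3(PO4)2(s) ⇌ 3 Pb^2+(aq) + 2 PO4^3-(aq)
Stoichiometry gives [Pb^2+] = (3/2)[PO4^3-] = 2.280 × 10^-9 M.
Ksp = [Pb^2+]^3[PO4^3-]^2
Ksp = (2.280 × 10^-9)^3 × (1.52 × 10^-9)^2 = 2.74 × 10^-44

2.74 x 10^-44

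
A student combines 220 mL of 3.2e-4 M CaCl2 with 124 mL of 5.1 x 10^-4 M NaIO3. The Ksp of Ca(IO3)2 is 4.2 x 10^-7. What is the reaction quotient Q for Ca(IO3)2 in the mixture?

6.9 × 10^-12

Total volume = 220 + 124 = 344 mL.
[Ca^2+] = 3.2 x 10^-4 × (220/344) = 2.05 × 10^-4 M
[IO3^-] = 5.1 x 10^-4 × (124/344) = 1.84 × 10^-4 M
Ca(IO3)2(s) ⇌ Ca^2+(aq) + 2 IO3^-(aq), so Q = [Ca^2+][IO3^-]^2
Q = (2.05 × 10^-4)(1.84 × 10^-4)^2 = 6.9 x 10^-12
Q < Ksp, so no precipitate of Ca(IO3)2 forms.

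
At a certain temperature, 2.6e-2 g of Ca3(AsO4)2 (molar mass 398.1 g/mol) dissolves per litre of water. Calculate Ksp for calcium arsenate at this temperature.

1.3 x 10^-19

Molar solubility s = (2.6 × 10^-2 g/L) / (398.1 g/mol) = 6.53 x 10^-5 M.
Ca3(AsO4)2(s) ⇌ 3 Ca^2+(aq) + 2 AsO4^3-(aq)
Let s = molar solubility. Then [Ca^2+] = 3s and [AsO4^3-] = 2s.
Ksp = [Ca^2+]^3[AsO4^3-]^2
Ksp = (3s)^3(2s)^2 = 108s^5
Ksp = 108 × (6.53 x 10^-5)^5 = 1.3 × 10^-19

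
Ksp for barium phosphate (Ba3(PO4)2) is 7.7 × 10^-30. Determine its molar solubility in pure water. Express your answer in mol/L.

Ba3(PO4)2(s) <=> 3 Ba^2+ + 2 PO4^3-
Ksp = [Ba^2+]^3[PO4^3-]^2
With molar solubility s: [Ba^2+] = 3s, [PO4^3-] = 2s.
Substituting: Ksp = (3s)^3(2s)^2 = 108s^5
s = (7.7 × 10^-30 / 108)^(1/5) = 5.9 x 10^-7 M

s = 5.9e-7 M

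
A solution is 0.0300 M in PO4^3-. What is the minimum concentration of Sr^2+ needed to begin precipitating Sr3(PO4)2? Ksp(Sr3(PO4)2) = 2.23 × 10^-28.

Sr3(PO4)2(s) ⇌ 3 Sr^2+(aq) + 2 PO4^3-(aq)
Ksp = [Sr^2+]^3[PO4^3-]^2
Precipitation begins when Q = Ksp. With [PO4^3-] = 0.0300 M:
2.23 × 10^-28 = (0.0300)^2 × [Sr^2+]^3
[Sr^2+] = (2.23 × 10^-28 / 9.000 × 10^-4)^(1/3) = 6.28 × 10^-9 M

[Sr^2+] = 6.28 × 10^-9 M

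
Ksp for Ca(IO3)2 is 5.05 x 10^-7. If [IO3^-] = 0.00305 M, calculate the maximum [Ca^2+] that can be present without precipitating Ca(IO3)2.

5.43e-2 M

Ca(IO3)2(s) <=> Ca^2+ + 2 IO3^-
Ksp = [Ca^2+][IO3^-]^2
Precipitation begins when Q = Ksp. With [IO3^-] = 0.00305 M:
5.05 x 10^-7 = (0.00305)^2 × [Ca^2+]
[Ca^2+] = (5.05 x 10^-7 / 9.303 × 10^-6) = 5.43 × 10^-2 M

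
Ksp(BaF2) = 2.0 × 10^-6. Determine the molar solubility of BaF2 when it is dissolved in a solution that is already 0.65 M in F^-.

BaF2(s) ⇌ Ba^2+(aq) + 2 F^-(aq)
Ksp = [Ba^2+][F^-]^2
Let s be the molar solubility in this solution. [Ba^2+] = s, [F^-] = 0.65 + 2s ≈ 0.65 (since the F^- already present dominates).
Ksp ≈ s × (0.65)^2
s = 4.7 × 10^-6 M
Check: 2s = 9.5 × 10^-6 ≪ 0.65, so the approximation is valid.

s = 4.7e-6 M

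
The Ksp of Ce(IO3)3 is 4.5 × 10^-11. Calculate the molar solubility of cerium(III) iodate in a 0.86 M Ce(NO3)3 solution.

Ce(IO3)3(s) ⇌ Ce^3+ + 3 IO3^-
Ksp = [Ce^3+][IO3^-]^3
Let s = moles of Ce(IO3)3 that dissolve per litre. [Ce^3+] = 0.86 + s ≈ 0.86, [IO3^-] = 3s (since Ce^3+ from Ce(NO3)3 dominates).
Ksp ≈ 0.86 × (3s)^3
s = 1.2 × 10^-4 M
Check: s = 1.2 × 10^-4 ≪ 0.86, so the approximation is valid.

1.2 x 10^-4 M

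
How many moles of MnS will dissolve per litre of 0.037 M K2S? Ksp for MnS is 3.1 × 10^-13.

MnS(s) ⇌ Mn^2+(aq) + S^2-(aq)
Ksp = [Mn^2+][S^2-]
Let s = moles of MnS that dissolve per litre. [Mn^2+] = s, [S^2-] = 0.037 + s ≈ 0.037 (common-ion effect: S^2- is already 0.037 M).
Ksp ≈ s × 0.037
s = 8.4 × 10^-12 M
Check: s = 8.4 x 10^-12 ≪ 0.037, so the approximation is valid.

s ≈ 8.4 × 10^-12 M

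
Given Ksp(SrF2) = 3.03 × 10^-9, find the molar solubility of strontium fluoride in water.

9.12 × 10^-4 M

SrF2(s) <=> Sr^2+(aq) + 2 F^-(aq)
Ksp = [Sr^2+][F^-]^2
If s mol/L of SrF2 dissolves, [Sr^2+] = s and [F^-] = 2s.
Substituting: Ksp = s(2s)^2 = 4s^3
Solving, s = (3.03 × 10^-9/4)^(1/3) = 9.12 x 10^-4 M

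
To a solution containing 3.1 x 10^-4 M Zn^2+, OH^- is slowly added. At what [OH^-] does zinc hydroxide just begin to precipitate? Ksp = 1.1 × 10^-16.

Zn(OH)2(s) ⇌ Zn^2+(aq) + 2 OH^-(aq)
Ksp = [Zn^2+][OH^-]^2
Precipitation begins when Q = Ksp. With [Zn^2+] = 3.1 x 10^-4 M:
1.1 × 10^-16 = (3.1 x 10^-4) × [OH^-]^2
[OH^-] = (1.1 × 10^-16 / 3.1 × 10^-4)^(1/2) = 6.0 × 10^-7 M

6.0 × 10^-7 M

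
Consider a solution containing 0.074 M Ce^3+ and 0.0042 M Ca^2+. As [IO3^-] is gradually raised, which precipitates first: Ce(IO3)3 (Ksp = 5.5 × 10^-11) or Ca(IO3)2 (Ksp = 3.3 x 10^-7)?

Each salt begins to precipitate when Q = Ksp, i.e. when [IO3^-] reaches its threshold.
For Ce(IO3)3: 5.5 × 10^-11 = 0.074 × [IO3^-]^3  ⇒  [IO3^-] = 9.1 × 10^-4 M.
For Ca(IO3)2: 3.3 x 10^-7 = 0.0042 × [IO3^-]^2  ⇒  [IO3^-] = 8.9 × 10^-3 M.
The salt with the lower threshold [IO3^-] precipitates first: Ce(IO3)3.

Ce(IO3)3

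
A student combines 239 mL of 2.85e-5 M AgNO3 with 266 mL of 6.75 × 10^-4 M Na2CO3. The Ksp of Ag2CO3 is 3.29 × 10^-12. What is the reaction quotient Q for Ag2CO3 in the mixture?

Q ≈ 6.47 × 10^-14

Total volume = 239 + 266 = 505 mL.
[Ag^+] = 2.85 × 10^-5 × (239/505) = 1.349 x 10^-5 M
[CO3^2-] = 6.75 × 10^-4 × (266/505) = 3.555 x 10^-4 M
Ag2CO3(s) ⇌ 2 Ag^+(aq) + CO3^2-(aq), so Q = [Ag^+]^2[CO3^2-]
Q = (1.349 x 10^-5)^2(3.555 × 10^-4) = 6.47 × 10^-14
Q < Ksp, so no precipitate of Ag2CO3 forms.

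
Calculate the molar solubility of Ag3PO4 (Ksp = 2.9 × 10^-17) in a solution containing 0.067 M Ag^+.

9.6e-14 M

Ag3PO4(s) ⇌ 3 Ag^+ + PO4^3-
Ksp = [Ag^+]^3[PO4^3-]
If s mol/L dissolves here, [Ag^+] = 0.067 + 3s ≈ 0.067, [PO4^3-] = s (Ksp is small, so little additional dissolves).
Ksp ≈ (0.067)^3 × s
s = 9.6 x 10^-14 M
Check: 3s = 2.9 x 10^-13 ≪ 0.067, so the approximation is valid.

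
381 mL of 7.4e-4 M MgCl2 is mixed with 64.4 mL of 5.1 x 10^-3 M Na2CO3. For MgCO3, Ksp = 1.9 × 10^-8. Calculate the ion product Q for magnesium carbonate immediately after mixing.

Total volume = 381 + 64.4 = 445.4 mL.
[Mg^2+] = 7.4 × 10^-4 × (381/445.4) = 6.33 x 10^-4 M
[CO3^2-] = 5.1 × 10^-3 × (64.4/445.4) = 7.37 × 10^-4 M
MgCO3(s) ⇌ Mg^2+ + CO3^2-, so Q = [Mg^2+][CO3^2-]
Q = (6.33 x 10^-4)(7.37 × 10^-4) = 4.7 × 10^-7
Q > Ksp, so MgCO3 will precipitate.

Q ≈ 4.7 × 10^-7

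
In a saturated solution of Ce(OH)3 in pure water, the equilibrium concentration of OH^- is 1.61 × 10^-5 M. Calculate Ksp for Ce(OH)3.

Ce(OH)3(s) <=> Ce^3+(aq) + 3 OH^-(aq)
Stoichiometry gives [Ce^3+] = (1/3)[OH^-] = 5.367 × 10^-6 M.
Ksp = [Ce^3+][OH^-]^3
Ksp = 5.367 × 10^-6 × (1.61 × 10^-5)^3 = 2.24 × 10^-20

Ksp ≈ 2.24 × 10^-20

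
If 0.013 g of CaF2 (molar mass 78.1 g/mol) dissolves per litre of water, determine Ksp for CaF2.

Molar solubility s = (1.3 x 10^-2 g/L) / (78.1 g/mol) = 1.66 × 10^-4 M.
CaF2(s) ⇌ Ca^2+ + 2 F^-
With molar solubility s: [Ca^2+] = s, [F^-] = 2s.
Ksp = [Ca^2+][F^-]^2
Ksp = s(2s)^2 = 4s^3
With s = 1.66 × 10^-4: Ksp = 1.8 x 10^-11

1.8 × 10^-11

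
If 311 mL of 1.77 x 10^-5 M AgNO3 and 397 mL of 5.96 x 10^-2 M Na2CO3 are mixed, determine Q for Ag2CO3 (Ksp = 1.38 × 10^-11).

Total volume = 311 + 397 = 708 mL.
[Ag^+] = 1.77 × 10^-5 × (311/708) = 7.775 × 10^-6 M
[CO3^2-] = 5.96 × 10^-2 × (397/708) = 3.342 x 10^-2 M
Ag2CO3(s) ⇌ 2 Ag^+(aq) + CO3^2-(aq), so Q = [Ag^+]^2[CO3^2-]
Q = (7.775 × 10^-6)^2(3.342 x 10^-2) = 2.02 × 10^-12
Q < Ksp, so no precipitate of Ag2CO3 forms.

2.02 x 10^-12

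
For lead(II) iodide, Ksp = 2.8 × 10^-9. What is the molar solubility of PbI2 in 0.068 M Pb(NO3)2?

PbI2(s) ⇌ Pb^2+ + 2 I^-
Ksp = [Pb^2+][I^-]^2
If s mol/L dissolves here, [Pb^2+] = 0.068 + s ≈ 0.068, [I^-] = 2s (Ksp is small, so little additional dissolves).
Ksp ≈ 0.068 × (2s)^2
s = 1.0 x 10^-4 M
Check: s = 1.0 × 10^-4 ≪ 0.068, so the approximation is valid.

1.0 x 10^-4 M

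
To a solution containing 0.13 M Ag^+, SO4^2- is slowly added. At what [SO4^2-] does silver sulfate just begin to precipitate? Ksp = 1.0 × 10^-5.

Ag2SO4(s) ⇌ 2 Ag^+(aq) + SO4^2-(aq)
Ksp = [Ag^+]^2[SO4^2-]
Precipitation begins when Q = Ksp. With [Ag^+] = 0.13 M:
1.0 × 10^-5 = (0.13)^2 × [SO4^2-]
[SO4^2-] = (1.0 × 10^-5 / 1.69 x 10^-2) = 5.9 x 10^-4 M

[SO4^2-] = 5.9 x 10^-4 M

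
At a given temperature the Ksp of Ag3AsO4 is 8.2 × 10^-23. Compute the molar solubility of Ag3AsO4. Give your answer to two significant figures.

s = 1.3 × 10^-6 M

Ag3AsO4(s) ⇌ 3 Ag^+(aq) + AsO4^3-(aq)
Ksp = [Ag^+]^3[AsO4^3-]
Let s = molar solubility. Then [Ag^+] = 3s and [AsO4^3-] = s.
So Ksp = (3s)^3 × s = 27s^4
Solving, s = (8.2 × 10^-23/27)^(1/4) = 1.3 × 10^-6 M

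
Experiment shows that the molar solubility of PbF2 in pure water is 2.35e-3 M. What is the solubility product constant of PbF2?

Ksp ≈ 5.19e-8

PbF2(s) ⇌ Pb^2+ + 2 F^-
Let s = molar solubility. Then [Pb^2+] = s and [F^-] = 2s.
Ksp = [Pb^2+][F^-]^2
Substituting: Ksp = s(2s)^2 = 4s^3
Ksp = 4 × (2.35 × 10^-3)^3 = 5.19 × 10^-8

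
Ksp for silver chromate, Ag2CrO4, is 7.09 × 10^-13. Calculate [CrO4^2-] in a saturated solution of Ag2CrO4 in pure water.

5.62 × 10^-5 M

Ag2CrO4(s) <=> 2 Ag^+ + CrO4^2-
Ksp = [Ag^+]^2[CrO4^2-]
With molar solubility s: [Ag^+] = 2s, [CrO4^2-] = s.
So Ksp = (2s)^2 × s = 4s^3
s = (7.09 × 10^-13 / 4)^(1/3) = 5.617 × 10^-5 M
[CrO4^2-] = s = 5.62 x 10^-5 M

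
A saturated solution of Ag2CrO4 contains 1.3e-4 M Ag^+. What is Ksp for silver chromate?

Ag2CrO4(s) <=> 2 Ag^+(aq) + CrO4^2-(aq)
Stoichiometry gives [CrO4^2-] = (1/2)[Ag^+] = 6.50 × 10^-5 M.
Ksp = [Ag^+]^2[CrO4^2-]
Ksp = (1.3 × 10^-4)^2 × 6.50 x 10^-5 = 1.1 × 10^-12

1.1 × 10^-12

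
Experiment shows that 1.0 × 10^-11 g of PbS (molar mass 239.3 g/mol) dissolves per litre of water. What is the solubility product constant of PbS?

Molar solubility s = (1.0 × 10^-11 g/L) / (239.3 g/mol) = 4.18 x 10^-14 M.
PbS(s) <=> Pb^2+ + S^2-
Let s = molar solubility. Then [Pb^2+] = s and [S^2-] = s.
Ksp = [Pb^2+][S^2-]
Ksp = s^2
Ksp = (4.18 × 10^-14)^2 = 1.7 × 10^-27

1.7 × 10^-27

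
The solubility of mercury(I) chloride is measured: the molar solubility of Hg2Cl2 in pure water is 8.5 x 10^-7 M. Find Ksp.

Hg2Cl2(s) ⇌ Hg2^2+(aq) + 2 Cl^-(aq)
If s mol/L of Hg2Cl2 dissolves, [Hg2^2+] = s and [Cl^-] = 2s.
Ksp = [Hg2^2+][Cl^-]^2
Substituting: Ksp = s(2s)^2 = 4s^3
With s = 8.5 x 10^-7: Ksp = 2.5 x 10^-18

2.5e-18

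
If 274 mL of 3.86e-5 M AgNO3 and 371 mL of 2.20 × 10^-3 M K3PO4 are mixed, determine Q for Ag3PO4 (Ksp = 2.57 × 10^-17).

Q = 5.58e-18

Total volume = 274 + 371 = 645 mL.
[Ag^+] = 3.86 × 10^-5 × (274/645) = 1.640 × 10^-5 M
[PO4^3-] = 2.20 x 10^-3 × (371/645) = 1.265 x 10^-3 M
Ag3PO4(s) ⇌ 3 Ag^+(aq) + PO4^3-(aq), so Q = [Ag^+]^3[PO4^3-]
Q = (1.640 x 10^-5)^3(1.265 × 10^-3) = 5.58 × 10^-18
Q < Ksp, so no precipitate of Ag3PO4 forms.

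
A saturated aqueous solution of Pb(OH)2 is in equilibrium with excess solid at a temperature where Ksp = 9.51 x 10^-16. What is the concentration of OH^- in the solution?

[OH^-] ≈ 1.24 x 10^-5 M

Pb(OH)2(s) ⇌ Pb^2+(aq) + 2 OH^-(aq)
Ksp = [Pb^2+][OH^-]^2
If s mol/L of Pb(OH)2 dissolves, [Pb^2+] = s and [OH^-] = 2s.
Ksp = s(2s)^2 = 4s^3
s = (9.51 x 10^-16 / 4)^(1/3) = 6.195 x 10^-6 M
[OH^-] = 2s = 1.24 x 10^-5 M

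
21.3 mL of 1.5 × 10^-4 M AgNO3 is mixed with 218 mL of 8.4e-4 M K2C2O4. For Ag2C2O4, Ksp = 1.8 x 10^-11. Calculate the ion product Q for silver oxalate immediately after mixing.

Total volume = 21.3 + 218 = 239.3 mL.
[Ag^+] = 1.5 × 10^-4 × (21.3/239.3) = 1.34 x 10^-5 M
[C2O4^2-] = 8.4 × 10^-4 × (218/239.3) = 7.65 × 10^-4 M
Ag2C2O4(s) ⇌ 2 Ag^+(aq) + C2O4^2-(aq), so Q = [Ag^+]^2[C2O4^2-]
Q = (1.34 × 10^-5)^2(7.65 x 10^-4) = 1.4 x 10^-13
Q < Ksp, so no precipitate of Ag2C2O4 forms.

Q ≈ 1.4e-13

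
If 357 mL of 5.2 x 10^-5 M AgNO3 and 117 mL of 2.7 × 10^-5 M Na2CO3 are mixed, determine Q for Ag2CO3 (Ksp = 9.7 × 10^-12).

Q = 1.0 × 10^-14

Total volume = 357 + 117 = 474 mL.
[Ag^+] = 5.2 x 10^-5 × (357/474) = 3.92 × 10^-5 M
[CO3^2-] = 2.7 x 10^-5 × (117/474) = 6.66 × 10^-6 M
Ag2CO3(s) ⇌ 2 Ag^+(aq) + CO3^2-(aq), so Q = [Ag^+]^2[CO3^2-]
Q = (3.92 × 10^-5)^2(6.66 x 10^-6) = 1.0 × 10^-14
Q < Ksp, so no precipitate of Ag2CO3 forms.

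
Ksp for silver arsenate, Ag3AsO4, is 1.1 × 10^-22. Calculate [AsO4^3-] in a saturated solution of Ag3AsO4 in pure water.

Ag3AsO4(s) <=> 3 Ag^+ + AsO4^3-
Ksp = [Ag^+]^3[AsO4^3-]
If s mol/L of Ag3AsO4 dissolves, [Ag^+] = 3s and [AsO4^3-] = s.
So Ksp = (3s)^3 × s = 27s^4
Solving, s = (1.1 × 10^-22/27)^(1/4) = 1.42 × 10^-6 M
[AsO4^3-] = s = 1.4 × 10^-6 M

[AsO4^3-] = 1.4e-6 M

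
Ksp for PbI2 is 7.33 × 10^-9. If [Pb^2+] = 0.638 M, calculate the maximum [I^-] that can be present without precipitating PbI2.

PbI2(s) ⇌ Pb^2+ + 2 I^-
Ksp = [Pb^2+][I^-]^2
Precipitation begins when Q = Ksp. With [Pb^2+] = 0.638 M:
7.33 × 10^-9 = (0.638) × [I^-]^2
[I^-] = (7.33 × 10^-9 / 6.38 × 10^-1)^(1/2) = 1.07 × 10^-4 M

[I^-] ≈ 1.07 × 10^-4 M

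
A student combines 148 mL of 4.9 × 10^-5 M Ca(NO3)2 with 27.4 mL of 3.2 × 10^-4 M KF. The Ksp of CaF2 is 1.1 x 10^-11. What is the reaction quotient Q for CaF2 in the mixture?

1.0 x 10^-13

Total volume = 148 + 27.4 = 175.4 mL.
[Ca^2+] = 4.9 × 10^-5 × (148/175.4) = 4.13 x 10^-5 M
[F^-] = 3.2 × 10^-4 × (27.4/175.4) = 5.00 x 10^-5 M
CaF2(s) <=> Ca^2+ + 2 F^-, so Q = [Ca^2+][F^-]^2
Q = (4.13 × 10^-5)(5.00 × 10^-5)^2 = 1.0 × 10^-13
Q < Ksp, so no precipitate of CaF2 forms.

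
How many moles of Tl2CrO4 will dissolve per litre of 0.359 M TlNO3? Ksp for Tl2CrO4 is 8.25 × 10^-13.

s ≈ 6.40e-12 M

Tl2CrO4(s) ⇌ 2 Tl^+ + CrO4^2-
Ksp = [Tl^+]^2[CrO4^2-]
If s mol/L dissolves here, [Tl^+] = 0.359 + 2s ≈ 0.359, [CrO4^2-] = s (Ksp is small, so little additional dissolves).
Ksp ≈ (0.359)^2 × s
s = 6.40 × 10^-12 M
Check: 2s = 1.3 × 10^-11 ≪ 0.359, so the approximation is valid.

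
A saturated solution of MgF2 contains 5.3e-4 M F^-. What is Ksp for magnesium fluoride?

Ksp ≈ 7.4e-11

MgF2(s) <=> Mg^2+(aq) + 2 F^-(aq)
Stoichiometry gives [Mg^2+] = (1/2)[F^-] = 2.65 × 10^-4 M.
Ksp = [Mg^2+][F^-]^2
Ksp = 2.65 × 10^-4 × (5.3 x 10^-4)^2 = 7.4 × 10^-11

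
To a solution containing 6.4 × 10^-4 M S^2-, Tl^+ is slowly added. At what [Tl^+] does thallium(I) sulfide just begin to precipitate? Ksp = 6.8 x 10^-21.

[Tl^+] = 3.3 × 10^-9 M

Tl2S(s) <=> 2 Tl^+(aq) + S^2-(aq)
Ksp = [Tl^+]^2[S^2-]
Precipitation begins when Q = Ksp. With [S^2-] = 6.4 × 10^-4 M:
6.8 x 10^-21 = (6.4 × 10^-4) × [Tl^+]^2
[Tl^+] = (6.8 x 10^-21 / 6.4 × 10^-4)^(1/2) = 3.3 x 10^-9 M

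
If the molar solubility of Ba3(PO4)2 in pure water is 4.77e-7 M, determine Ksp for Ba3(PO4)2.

Ba3(PO4)2(s) <=> 3 Ba^2+ + 2 PO4^3-
For each mole of Ba3(PO4)2 that dissolves: [Ba^2+] = 3s, [PO4^3-] = 2s.
Ksp = [Ba^2+]^3[PO4^3-]^2
Substituting: Ksp = (3s)^3(2s)^2 = 108s^5
Ksp = 108 × (4.77 × 10^-7)^5 = 2.67 x 10^-30

Ksp ≈ 2.67 x 10^-30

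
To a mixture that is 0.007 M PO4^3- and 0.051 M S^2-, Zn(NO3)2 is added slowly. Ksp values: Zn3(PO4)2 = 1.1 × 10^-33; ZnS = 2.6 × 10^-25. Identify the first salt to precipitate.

Each salt begins to precipitate when Q = Ksp, i.e. when [Zn^2+] reaches its threshold.
For Zn3(PO4)2: 1.1 × 10^-33 = (0.007)^2 × [Zn^2+]^3  ⇒  [Zn^2+] = 2.8 × 10^-10 M.
For ZnS: 2.6 × 10^-25 = 0.051 × [Zn^2+]  ⇒  [Zn^2+] = 5.1 × 10^-24 M.
The salt with the lower threshold [Zn^2+] precipitates first: ZnS.

ZnS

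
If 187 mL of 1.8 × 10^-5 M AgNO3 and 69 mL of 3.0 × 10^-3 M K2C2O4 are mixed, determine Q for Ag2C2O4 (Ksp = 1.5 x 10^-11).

Total volume = 187 + 69 = 256 mL.
[Ag^+] = 1.8 x 10^-5 × (187/256) = 1.31 × 10^-5 M
[C2O4^2-] = 3.0 × 10^-3 × (69/256) = 8.09 × 10^-4 M
Ag2C2O4(s) ⇌ 2 Ag^+(aq) + C2O4^2-(aq), so Q = [Ag^+]^2[C2O4^2-]
Q = (1.31 x 10^-5)^2(8.09 × 10^-4) = 1.4 × 10^-13
Q < Ksp, so no precipitate of Ag2C2O4 forms.

Q ≈ 1.4 × 10^-13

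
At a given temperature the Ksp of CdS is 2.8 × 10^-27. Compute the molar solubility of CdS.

CdS(s) <=> Cd^2+(aq) + S^2-(aq)
Ksp = [Cd^2+][S^2-]
For each mole of CdS that dissolves: [Cd^2+] = s, [S^2-] = s.
Ksp = s^2
s = (2.8 × 10^-27)^(1/2) = 5.3 × 10^-14 M

5.3 x 10^-14 M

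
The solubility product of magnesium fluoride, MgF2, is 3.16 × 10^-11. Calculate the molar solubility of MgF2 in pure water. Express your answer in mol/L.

MgF2(s) <=> Mg^2+ + 2 F^-
Ksp = [Mg^2+][F^-]^2
Let s = molar solubility. Then [Mg^2+] = s and [F^-] = 2s.
Substituting: Ksp = s(2s)^2 = 4s^3
Solving, s = (3.16 × 10^-11/4)^(1/3) = 1.99 × 10^-4 M

s ≈ 1.99e-4 M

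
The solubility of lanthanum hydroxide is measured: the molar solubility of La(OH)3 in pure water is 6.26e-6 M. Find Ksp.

La(OH)3(s) ⇌ La^3+ + 3 OH^-
If s mol/L of La(OH)3 dissolves, [La^3+] = s and [OH^-] = 3s.
Ksp = [La^3+][OH^-]^3
Substituting: Ksp = s(3s)^3 = 27s^4
With s = 6.26 × 10^-6: Ksp = 4.15 x 10^-20

Ksp = 4.15 x 10^-20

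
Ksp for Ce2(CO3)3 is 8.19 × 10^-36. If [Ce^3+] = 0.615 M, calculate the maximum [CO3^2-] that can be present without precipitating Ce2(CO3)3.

[CO3^2-] = 2.79 × 10^-12 M

Ce2(CO3)3(s) ⇌ 2 Ce^3+(aq) + 3 CO3^2-(aq)
Ksp = [Ce^3+]^2[CO3^2-]^3
Precipitation begins when Q = Ksp. With [Ce^3+] = 0.615 M:
8.19 × 10^-36 = (0.615)^2 × [CO3^2-]^3
[CO3^2-] = (8.19 × 10^-36 / 3.782 x 10^-1)^(1/3) = 2.79 × 10^-12 M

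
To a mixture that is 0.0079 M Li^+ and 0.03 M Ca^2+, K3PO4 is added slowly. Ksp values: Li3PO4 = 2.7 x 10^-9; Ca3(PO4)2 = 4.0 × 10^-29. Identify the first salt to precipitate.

Each salt begins to precipitate when Q = Ksp, i.e. when [PO4^3-] reaches its threshold.
For Li3PO4: 2.7 x 10^-9 = (0.0079)^3 × [PO4^3-]  ⇒  [PO4^3-] = 5.5 × 10^-3 M.
For Ca3(PO4)2: 4.0 × 10^-29 = (0.03)^3 × [PO4^3-]^2  ⇒  [PO4^3-] = 1.2 × 10^-12 M.
The salt with the lower threshold [PO4^3-] precipitates first: Ca3(PO4)2.

Ca3(PO4)2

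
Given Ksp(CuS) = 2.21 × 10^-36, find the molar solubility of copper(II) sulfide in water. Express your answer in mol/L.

s ≈ 1.49 × 10^-18 M

CuS(s) <=> Cu^2+(aq) + S^2-(aq)
Ksp = [Cu^2+][S^2-]
With molar solubility s: [Cu^2+] = s, [S^2-] = s.
Ksp = (s)(s) = s^2
s = (2.21 × 10^-36)^(1/2) = 1.49 × 10^-18 M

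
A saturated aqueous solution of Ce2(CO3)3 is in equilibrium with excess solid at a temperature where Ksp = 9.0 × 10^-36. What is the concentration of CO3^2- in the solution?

Ce2(CO3)3(s) ⇌ 2 Ce^3+ + 3 CO3^2-
Ksp = [Ce^3+]^2[CO3^2-]^3
For each mole of Ce2(CO3)3 that dissolves: [Ce^3+] = 2s, [CO3^2-] = 3s.
Substituting: Ksp = (2s)^2(3s)^3 = 108s^5
s = (9.0 × 10^-36 / 108)^(1/5) = 3.84 × 10^-8 M
[CO3^2-] = 3s = 1.2 × 10^-7 M

1.2e-7 M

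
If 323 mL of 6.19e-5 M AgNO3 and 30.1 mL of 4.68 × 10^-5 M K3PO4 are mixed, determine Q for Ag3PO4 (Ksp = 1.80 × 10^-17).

Total volume = 323 + 30.1 = 353.1 mL.
[Ag^+] = 6.19 × 10^-5 × (323/353.1) = 5.662 × 10^-5 M
[PO4^3-] = 4.68 × 10^-5 × (30.1/353.1) = 3.989 x 10^-6 M
Ag3PO4(s) ⇌ 3 Ag^+ + PO4^3-, so Q = [Ag^+]^3[PO4^3-]
Q = (5.662 × 10^-5)^3(3.989 × 10^-6) = 7.24 x 10^-19
Q < Ksp, so no precipitate of Ag3PO4 forms.

Q ≈ 7.24e-19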